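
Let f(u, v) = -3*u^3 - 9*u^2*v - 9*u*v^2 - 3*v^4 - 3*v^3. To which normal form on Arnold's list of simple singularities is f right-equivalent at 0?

The Hessian of f at 0 has rank 0. Corank 2; j^3 = -3*(u + v)^3 is a perfect cube, so E-series; the 4-jet and mu = 6 give E_6.

E_6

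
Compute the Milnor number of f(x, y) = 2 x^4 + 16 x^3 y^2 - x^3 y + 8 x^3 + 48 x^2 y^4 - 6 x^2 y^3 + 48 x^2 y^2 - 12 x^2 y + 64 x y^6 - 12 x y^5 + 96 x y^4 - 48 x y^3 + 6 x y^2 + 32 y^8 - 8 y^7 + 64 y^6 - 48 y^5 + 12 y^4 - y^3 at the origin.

7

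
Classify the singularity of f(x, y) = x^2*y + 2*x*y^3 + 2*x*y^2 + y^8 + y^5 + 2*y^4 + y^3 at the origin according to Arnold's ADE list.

D_{9}

The Hessian of f at 0 has rank 0. Corank 2; j^3 = y*(x + y)^2 has shape L^2 M (L != M), so D-series; mu = 9 gives D_9.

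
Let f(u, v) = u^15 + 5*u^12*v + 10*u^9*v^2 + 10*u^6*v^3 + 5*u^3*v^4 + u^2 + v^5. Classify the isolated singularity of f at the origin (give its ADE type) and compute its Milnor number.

Type A_{4}, Milnor number mu = 4.

The Hessian of f at 0 has rank 1. Corank 1: A-series; mu = 4 gives A_4.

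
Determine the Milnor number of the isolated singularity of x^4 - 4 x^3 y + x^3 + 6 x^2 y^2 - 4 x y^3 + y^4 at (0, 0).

6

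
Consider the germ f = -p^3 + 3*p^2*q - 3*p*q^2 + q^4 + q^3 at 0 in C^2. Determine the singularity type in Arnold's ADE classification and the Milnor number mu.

Type E_6, Milnor number mu = 6.

The Hessian of f at 0 has rank 0. Corank 2; j^3 = -(p - q)^3 is a perfect cube, so E-series; the 4-jet and mu = 6 give E_6.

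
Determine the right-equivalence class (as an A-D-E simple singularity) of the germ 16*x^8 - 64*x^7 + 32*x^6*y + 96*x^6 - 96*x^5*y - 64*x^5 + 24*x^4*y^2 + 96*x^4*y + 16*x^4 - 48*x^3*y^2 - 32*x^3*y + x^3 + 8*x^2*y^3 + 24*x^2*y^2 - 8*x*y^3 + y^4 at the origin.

E_{6}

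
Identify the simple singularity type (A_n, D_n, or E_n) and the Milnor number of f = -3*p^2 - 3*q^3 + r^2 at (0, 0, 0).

The Hessian of f at 0 is [[-6, 0, 0], [0, 0, 0], [0, 0, 2]] with rank 2, so corank 1. A Groebner basis of the Jacobian ideal J(f) in C{p,q,r} is {q^2, p, r}; counting standard monomials gives mu = 2. Corank 1: A-series; mu = 2 gives A_2.

Type A_2, Milnor number mu = 2.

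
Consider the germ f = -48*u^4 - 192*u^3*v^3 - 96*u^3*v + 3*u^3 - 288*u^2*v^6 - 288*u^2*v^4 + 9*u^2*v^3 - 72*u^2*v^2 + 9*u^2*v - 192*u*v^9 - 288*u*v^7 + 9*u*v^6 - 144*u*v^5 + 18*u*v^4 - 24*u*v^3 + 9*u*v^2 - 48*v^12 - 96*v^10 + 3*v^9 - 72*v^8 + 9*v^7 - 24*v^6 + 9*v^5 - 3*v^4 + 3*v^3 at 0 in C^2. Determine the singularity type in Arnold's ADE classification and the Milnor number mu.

Type E_{6}, Milnor number mu = 6.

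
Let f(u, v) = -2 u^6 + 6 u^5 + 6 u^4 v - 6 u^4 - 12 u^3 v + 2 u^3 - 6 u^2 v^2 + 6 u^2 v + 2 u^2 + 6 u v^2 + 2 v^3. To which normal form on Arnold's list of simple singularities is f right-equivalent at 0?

The Hessian of f at 0 has rank 1. Corank 1: A-series; mu = 2 gives A_2.

A2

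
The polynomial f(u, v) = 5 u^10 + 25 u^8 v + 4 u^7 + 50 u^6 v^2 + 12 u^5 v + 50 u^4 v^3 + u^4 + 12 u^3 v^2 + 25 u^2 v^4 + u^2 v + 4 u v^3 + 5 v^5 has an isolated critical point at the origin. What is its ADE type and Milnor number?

Type D6, Milnor number mu = 6.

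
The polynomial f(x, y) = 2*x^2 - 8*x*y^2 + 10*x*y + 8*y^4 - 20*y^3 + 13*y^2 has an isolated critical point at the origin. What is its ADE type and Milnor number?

The Hessian of f at 0 has rank 2. Corank 0: nondegenerate Morse point, so A_1.

Type A_{1}, Milnor number mu = 1.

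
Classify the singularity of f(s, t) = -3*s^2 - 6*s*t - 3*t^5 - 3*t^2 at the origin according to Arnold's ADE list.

A4

The Hessian of f at 0 is [[-6, -6], [-6, -6]] with rank 1, so corank 1. A Groebner basis of the Jacobian ideal J(f) in C{s,t} is {t^4, s + t}; counting standard monomials gives mu = 4. Corank 1: A-series; mu = 4 gives A_4.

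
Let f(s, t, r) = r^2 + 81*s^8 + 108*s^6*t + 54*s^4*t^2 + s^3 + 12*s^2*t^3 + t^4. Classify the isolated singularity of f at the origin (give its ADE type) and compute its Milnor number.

Type E6, Milnor number mu = 6.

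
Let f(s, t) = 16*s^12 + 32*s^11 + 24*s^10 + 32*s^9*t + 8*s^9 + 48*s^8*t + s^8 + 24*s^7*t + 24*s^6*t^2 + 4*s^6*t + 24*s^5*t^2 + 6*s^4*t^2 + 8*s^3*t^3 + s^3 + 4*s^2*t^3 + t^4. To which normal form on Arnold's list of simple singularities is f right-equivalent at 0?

The Hessian of f at 0 has rank 0. Corank 2; j^3 = s^3 is a perfect cube, so E-series; the 4-jet and mu = 6 give E_6.

E6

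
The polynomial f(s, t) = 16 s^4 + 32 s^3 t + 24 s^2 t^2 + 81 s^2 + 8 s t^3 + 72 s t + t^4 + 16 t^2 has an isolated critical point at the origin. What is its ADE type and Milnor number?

Type A_3, Milnor number mu = 3.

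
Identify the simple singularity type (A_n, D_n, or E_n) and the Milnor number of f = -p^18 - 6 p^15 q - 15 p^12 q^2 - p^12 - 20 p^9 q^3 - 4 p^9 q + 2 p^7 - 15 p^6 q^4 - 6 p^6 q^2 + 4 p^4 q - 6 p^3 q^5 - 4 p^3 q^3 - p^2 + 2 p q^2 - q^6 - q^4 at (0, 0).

The Hessian of f at 0 is [[-2, 0], [0, 0]] with rank 1, so corank 1. A Groebner basis of the Jacobian ideal J(f) in C{p,q} is {p^3, p^2*q, -p + q^2}; counting standard monomials gives mu = 5. Corank 1: A-series; mu = 5 gives A_5.

Type A_{5}, Milnor number mu = 5.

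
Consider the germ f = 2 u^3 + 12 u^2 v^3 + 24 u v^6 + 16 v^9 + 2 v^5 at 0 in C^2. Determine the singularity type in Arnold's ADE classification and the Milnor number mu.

Type E_8, Milnor number mu = 8.

The Hessian of f at 0 is [[0, 0], [0, 0]] with rank 0, so corank 2. A Groebner basis of the Jacobian ideal J(f) in C{u,v} is {u^2/4 + u*v^3, v^4, u^3, u^2*v}; counting standard monomials gives mu = 8. Corank 2; j^3 = 2*u^3 is a perfect cube, so E-series; the 5-jet and mu = 8 give E_8.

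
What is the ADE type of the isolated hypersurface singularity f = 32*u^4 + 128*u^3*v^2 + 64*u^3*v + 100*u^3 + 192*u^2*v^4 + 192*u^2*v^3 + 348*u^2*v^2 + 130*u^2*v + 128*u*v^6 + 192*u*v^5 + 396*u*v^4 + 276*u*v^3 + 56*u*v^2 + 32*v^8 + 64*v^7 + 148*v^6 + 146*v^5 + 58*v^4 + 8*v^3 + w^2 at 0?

D_{5}

The Hessian of f at 0 is [[0, 0, 0], [0, 0, 0], [0, 0, 2]] with rank 1, so corank 2. A Groebner basis of the Jacobian ideal J(f) in C{u,v,w} is {u*v^2 - 250*u*v/617 - 100*v^2/617, 625*u*v/617 + v^3 + 250*v^2/617, u^2 + 2464*u*v/3085 + 492*v^2/3085, w}; counting standard monomials gives mu = 5. Corank 2; j^3 = 2*(2*u + v)*(5*u + 2*v)^2 has shape L^2 M (L != M), so D-series; mu = 5 gives D_5.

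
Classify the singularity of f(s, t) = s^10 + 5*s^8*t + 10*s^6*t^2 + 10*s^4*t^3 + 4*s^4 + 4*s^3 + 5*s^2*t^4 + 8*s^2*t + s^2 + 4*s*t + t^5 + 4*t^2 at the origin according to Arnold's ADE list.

The Hessian of f at 0 has rank 1. Corank 1: A-series; mu = 4 gives A_4.

A4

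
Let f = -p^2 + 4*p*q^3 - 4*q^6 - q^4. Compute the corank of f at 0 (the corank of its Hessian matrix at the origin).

1

Hessian at 0 has rank 1.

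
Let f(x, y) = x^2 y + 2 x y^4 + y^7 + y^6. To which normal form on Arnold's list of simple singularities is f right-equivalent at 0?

D_{7}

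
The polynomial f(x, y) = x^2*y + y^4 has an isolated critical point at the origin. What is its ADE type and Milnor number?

Type D5, Milnor number mu = 5.

The Hessian of f at 0 is [[0, 0], [0, 0]] with rank 0, so corank 2. A Groebner basis of the Jacobian ideal J(f) in C{x,y} is {x^3, x^2/4 + y^3, x*y}; counting standard monomials gives mu = 5. Corank 2; j^3 = x^2*y has shape L^2 M (L != M), so D-series; mu = 5 gives D_5.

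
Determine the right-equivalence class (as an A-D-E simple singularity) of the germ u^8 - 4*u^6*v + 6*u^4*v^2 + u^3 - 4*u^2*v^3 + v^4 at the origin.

The Hessian of f at 0 has rank 0. Corank 2; j^3 = u^3 is a perfect cube, so E-series; the 4-jet and mu = 6 give E_6.

E_{6}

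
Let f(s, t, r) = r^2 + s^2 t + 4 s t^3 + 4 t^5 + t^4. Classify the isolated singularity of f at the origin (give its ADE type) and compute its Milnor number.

Type D_5, Milnor number mu = 5.

The Hessian of f at 0 has rank 1. Corank 2; j^3 = s^2*t has shape L^2 M (L != M), so D-series; mu = 5 gives D_5.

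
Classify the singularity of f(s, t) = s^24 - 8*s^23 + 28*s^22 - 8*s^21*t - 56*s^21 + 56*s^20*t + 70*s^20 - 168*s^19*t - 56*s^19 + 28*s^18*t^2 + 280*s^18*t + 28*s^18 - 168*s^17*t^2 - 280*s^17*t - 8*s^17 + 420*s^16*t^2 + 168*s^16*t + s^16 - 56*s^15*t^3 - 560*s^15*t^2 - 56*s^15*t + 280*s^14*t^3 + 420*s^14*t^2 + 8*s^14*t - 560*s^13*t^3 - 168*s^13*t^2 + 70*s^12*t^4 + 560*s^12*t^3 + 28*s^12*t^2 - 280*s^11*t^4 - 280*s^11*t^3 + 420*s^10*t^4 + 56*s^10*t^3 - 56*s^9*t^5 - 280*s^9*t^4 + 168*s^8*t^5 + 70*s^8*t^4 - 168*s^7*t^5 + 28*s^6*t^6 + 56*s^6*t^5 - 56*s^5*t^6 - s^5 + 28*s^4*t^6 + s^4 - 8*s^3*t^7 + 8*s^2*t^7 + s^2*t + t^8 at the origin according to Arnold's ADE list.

D_9

The Hessian of f at 0 is [[0, 0], [0, 0]] with rank 0, so corank 2. A Groebner basis of the Jacobian ideal J(f) in C{s,t} is {s^2/8 + t^7, s^3, s*t}; counting standard monomials gives mu = 9. Corank 2; j^3 = s^2*t has shape L^2 M (L != M), so D-series; mu = 9 gives D_9.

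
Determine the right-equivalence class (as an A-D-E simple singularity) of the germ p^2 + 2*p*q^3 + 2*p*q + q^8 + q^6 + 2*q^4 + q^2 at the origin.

A_{7}

The Hessian of f at 0 is [[2, 2], [2, 2]] with rank 1, so corank 1. A Groebner basis of the Jacobian ideal J(f) in C{p,q} is {p^3 - 3*p*q^2 + 2*p + 2*q, p^2*q + 2*p*q^2 - p - q, p + q^3 + q}; counting standard monomials gives mu = 7. Corank 1: A-series; mu = 7 gives A_7.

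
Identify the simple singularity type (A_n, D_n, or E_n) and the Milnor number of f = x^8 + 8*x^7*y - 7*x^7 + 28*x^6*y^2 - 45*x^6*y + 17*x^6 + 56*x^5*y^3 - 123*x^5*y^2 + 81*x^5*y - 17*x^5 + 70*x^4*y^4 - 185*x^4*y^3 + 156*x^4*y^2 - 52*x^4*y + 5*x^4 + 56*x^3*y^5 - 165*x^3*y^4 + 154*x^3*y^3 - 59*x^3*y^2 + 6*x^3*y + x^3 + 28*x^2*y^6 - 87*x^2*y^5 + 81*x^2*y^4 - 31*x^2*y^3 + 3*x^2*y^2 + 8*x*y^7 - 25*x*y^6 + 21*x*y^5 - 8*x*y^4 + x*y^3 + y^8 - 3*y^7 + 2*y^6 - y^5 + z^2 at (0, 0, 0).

Type E_7, Milnor number mu = 7.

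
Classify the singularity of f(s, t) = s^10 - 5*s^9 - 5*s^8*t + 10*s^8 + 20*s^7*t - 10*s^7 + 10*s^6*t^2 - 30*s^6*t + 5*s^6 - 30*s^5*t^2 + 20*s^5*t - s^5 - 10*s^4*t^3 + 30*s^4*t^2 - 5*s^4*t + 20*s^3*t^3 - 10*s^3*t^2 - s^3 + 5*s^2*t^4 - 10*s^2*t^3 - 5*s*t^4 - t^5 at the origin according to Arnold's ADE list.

The Hessian of f at 0 has rank 0. Corank 2; j^3 = -s^3 is a perfect cube, so E-series; the 5-jet and mu = 8 give E_8.

E8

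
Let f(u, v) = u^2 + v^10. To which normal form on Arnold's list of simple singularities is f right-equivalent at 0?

A_{9}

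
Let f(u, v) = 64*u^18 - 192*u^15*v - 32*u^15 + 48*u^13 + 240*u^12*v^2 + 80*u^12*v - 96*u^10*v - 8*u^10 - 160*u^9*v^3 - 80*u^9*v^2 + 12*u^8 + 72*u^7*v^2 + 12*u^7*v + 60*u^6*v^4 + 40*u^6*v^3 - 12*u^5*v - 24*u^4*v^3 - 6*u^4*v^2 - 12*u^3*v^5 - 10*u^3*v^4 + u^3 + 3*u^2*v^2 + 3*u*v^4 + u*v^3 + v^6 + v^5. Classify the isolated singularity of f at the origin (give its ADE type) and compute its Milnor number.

Type E7, Milnor number mu = 7.

The Hessian of f at 0 is [[0, 0], [0, 0]] with rank 0, so corank 2. A Groebner basis of the Jacobian ideal J(f) in C{u,v} is {-u^2 + v^4 - v^3/3, u^3, u^2*v + u^2/3 + v^3/9, u^2 + u*v^2 + v^3/3}; counting standard monomials gives mu = 7. Corank 2; j^3 = u^3 is a perfect cube, so E-series; the 4-jet and mu = 7 give E_7.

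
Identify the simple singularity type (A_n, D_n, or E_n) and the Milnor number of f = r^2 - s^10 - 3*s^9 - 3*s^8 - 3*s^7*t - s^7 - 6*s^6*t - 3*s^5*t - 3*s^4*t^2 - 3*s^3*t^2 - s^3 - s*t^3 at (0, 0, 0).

Type E_{7}, Milnor number mu = 7.

The Hessian of f at 0 has rank 1. Corank 2; j^3 = -s^3 is a perfect cube, so E-series; the 4-jet and mu = 7 give E_7.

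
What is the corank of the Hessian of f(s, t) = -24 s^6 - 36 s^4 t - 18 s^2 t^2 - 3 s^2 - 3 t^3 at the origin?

Hessian at 0 has rank 1.

1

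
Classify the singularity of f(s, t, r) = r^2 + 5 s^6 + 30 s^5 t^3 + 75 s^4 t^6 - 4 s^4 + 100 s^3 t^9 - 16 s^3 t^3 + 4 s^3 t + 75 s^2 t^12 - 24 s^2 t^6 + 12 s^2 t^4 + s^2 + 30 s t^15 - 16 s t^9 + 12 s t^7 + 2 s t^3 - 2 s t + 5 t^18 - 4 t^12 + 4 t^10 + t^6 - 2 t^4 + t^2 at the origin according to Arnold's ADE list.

A_5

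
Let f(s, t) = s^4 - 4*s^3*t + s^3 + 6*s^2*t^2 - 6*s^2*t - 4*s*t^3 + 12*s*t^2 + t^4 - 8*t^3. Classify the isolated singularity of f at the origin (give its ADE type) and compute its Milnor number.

Type E_6, Milnor number mu = 6.

The Hessian of f at 0 is [[0, 0], [0, 0]] with rank 0, so corank 2. A Groebner basis of the Jacobian ideal J(f) in C{s,t} is {t^4, s*t^2 - 5*t^3/3, s^2 - 4*s*t + 4*t^2}; counting standard monomials gives mu = 6. Corank 2; j^3 = (s - 2*t)^3 is a perfect cube, so E-series; the 4-jet and mu = 6 give E_6.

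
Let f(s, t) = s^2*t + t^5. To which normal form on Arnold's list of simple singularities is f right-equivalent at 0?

D_6

The Hessian of f at 0 has rank 0. Corank 2; j^3 = s^2*t has shape L^2 M (L != M), so D-series; mu = 6 gives D_6.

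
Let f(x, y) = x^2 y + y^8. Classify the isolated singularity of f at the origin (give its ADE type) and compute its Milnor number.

Type D9, Milnor number mu = 9.

The Hessian of f at 0 has rank 0. Corank 2; j^3 = x^2*y has shape L^2 M (L != M), so D-series; mu = 9 gives D_9.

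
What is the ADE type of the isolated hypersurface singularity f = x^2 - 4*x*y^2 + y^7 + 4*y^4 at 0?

A6

The Hessian of f at 0 has rank 1. Corank 1: A-series; mu = 6 gives A_6.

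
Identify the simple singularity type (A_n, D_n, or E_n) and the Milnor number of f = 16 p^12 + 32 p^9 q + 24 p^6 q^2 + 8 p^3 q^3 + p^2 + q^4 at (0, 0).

The Hessian of f at 0 is [[2, 0], [0, 0]] with rank 1, so corank 1. A Groebner basis of the Jacobian ideal J(f) in C{p,q} is {q^3, p}; counting standard monomials gives mu = 3. Corank 1: A-series; mu = 3 gives A_3.

Type A_{3}, Milnor number mu = 3.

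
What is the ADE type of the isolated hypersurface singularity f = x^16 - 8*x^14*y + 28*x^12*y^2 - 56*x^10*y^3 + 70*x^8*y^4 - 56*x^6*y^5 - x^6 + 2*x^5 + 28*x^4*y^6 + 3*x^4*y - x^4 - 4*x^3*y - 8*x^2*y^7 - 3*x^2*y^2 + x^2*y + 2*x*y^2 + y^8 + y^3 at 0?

D9

The Hessian of f at 0 is [[0, 0], [0, 0]] with rank 0, so corank 2. A Groebner basis of the Jacobian ideal J(f) in C{x,y} is {x^4 - x^3 - x*y - y^2, 9*x^3/8 - x^2/8 + x*y^3 + 6*x*y^2 + 31*x*y/8 + 3*y^3 + 4*y^2, -7*x^3/2 + x^2/2 - 14*x*y^2 - 21*x*y/2 + y^4 - 6*y^3 - 11*y^2, x^2*y - x*y - y^2}; counting standard monomials gives mu = 9. Corank 2; j^3 = y*(x + y)^2 has shape L^2 M (L != M), so D-series; mu = 9 gives D_9.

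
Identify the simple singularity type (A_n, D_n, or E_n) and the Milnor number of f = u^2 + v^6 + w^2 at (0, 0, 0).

The Hessian of f at 0 is [[2, 0, 0], [0, 0, 0], [0, 0, 2]] with rank 2, so corank 1. A Groebner basis of the Jacobian ideal J(f) in C{u,v,w} is {v^5, u, w}; counting standard monomials gives mu = 5. Corank 1: A-series; mu = 5 gives A_5.

Type A_5, Milnor number mu = 5.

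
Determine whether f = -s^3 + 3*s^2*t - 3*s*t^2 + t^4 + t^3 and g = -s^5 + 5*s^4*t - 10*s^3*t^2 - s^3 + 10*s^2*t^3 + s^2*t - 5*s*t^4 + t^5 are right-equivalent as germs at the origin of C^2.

The Hessian of f at 0 has rank 0. Corank 2; j^3 = -(s - t)^3 is a perfect cube, so E-series; the 4-jet and mu = 6 give E_6. The Hessian of g at 0 has rank 0. Corank 2; j^3 = -s^2*(s - t) has shape L^2 M (L != M), so D-series; mu = 6 gives D_6. f is E_6 but g is D_6, hence not right-equivalent.

No.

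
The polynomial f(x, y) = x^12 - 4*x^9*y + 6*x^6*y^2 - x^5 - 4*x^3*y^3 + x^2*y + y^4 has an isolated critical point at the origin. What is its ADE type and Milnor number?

Type D_5, Milnor number mu = 5.

The Hessian of f at 0 has rank 0. Corank 2; j^3 = x^2*y has shape L^2 M (L != M), so D-series; mu = 5 gives D_5.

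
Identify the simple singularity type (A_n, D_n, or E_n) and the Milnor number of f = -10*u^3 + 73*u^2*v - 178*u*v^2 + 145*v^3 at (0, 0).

Type D4, Milnor number mu = 4.

The Hessian of f at 0 has rank 0. Corank 2; j^3 = -(2*u - 5*v)*(5*u^2 - 24*u*v + 29*v^2) splits into three distinct lines over C (the quadratic factor has nonzero discriminant), so D_4.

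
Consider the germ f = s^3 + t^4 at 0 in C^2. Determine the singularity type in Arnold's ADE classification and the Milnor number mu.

Type E_{6}, Milnor number mu = 6.

The Hessian of f at 0 is [[0, 0], [0, 0]] with rank 0, so corank 2. A Groebner basis of the Jacobian ideal J(f) in C{s,t} is {t^3, s^2}; counting standard monomials gives mu = 6. Corank 2; j^3 = s^3 is a perfect cube, so E-series; the 4-jet and mu = 6 give E_6.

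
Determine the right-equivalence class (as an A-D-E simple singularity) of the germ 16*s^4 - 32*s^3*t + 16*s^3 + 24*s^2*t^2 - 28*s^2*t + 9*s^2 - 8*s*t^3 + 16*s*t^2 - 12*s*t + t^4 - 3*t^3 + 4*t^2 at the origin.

The Hessian of f at 0 has rank 1. Corank 1: A-series; mu = 2 gives A_2.

A_2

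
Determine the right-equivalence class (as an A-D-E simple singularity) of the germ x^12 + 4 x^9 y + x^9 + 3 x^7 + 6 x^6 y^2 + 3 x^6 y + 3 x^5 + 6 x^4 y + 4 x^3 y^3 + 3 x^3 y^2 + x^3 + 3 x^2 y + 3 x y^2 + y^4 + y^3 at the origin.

E6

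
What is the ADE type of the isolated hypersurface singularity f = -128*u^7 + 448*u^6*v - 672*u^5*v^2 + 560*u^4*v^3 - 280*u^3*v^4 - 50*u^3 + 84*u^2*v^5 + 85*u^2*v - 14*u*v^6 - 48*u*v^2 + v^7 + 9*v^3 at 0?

D_8

The Hessian of f at 0 has rank 0. Corank 2; j^3 = -(2*u - v)*(5*u - 3*v)^2 has shape L^2 M (L != M), so D-series; mu = 8 gives D_8.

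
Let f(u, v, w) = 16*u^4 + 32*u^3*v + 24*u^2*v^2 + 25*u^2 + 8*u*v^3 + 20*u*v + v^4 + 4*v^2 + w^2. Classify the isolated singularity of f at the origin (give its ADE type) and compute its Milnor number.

The Hessian of f at 0 is [[50, 20, 0], [20, 8, 0], [0, 0, 2]] with rank 2, so corank 1. A Groebner basis of the Jacobian ideal J(f) in C{u,v,w} is {v^3, u + 2*v/5, w}; counting standard monomials gives mu = 3. Corank 1: A-series; mu = 3 gives A_3.

Type A_3, Milnor number mu = 3.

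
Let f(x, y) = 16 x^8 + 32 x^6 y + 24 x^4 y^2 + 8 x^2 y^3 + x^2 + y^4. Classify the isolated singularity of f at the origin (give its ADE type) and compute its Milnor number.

Type A_3, Milnor number mu = 3.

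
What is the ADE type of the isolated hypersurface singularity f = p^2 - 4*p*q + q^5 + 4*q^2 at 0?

The Hessian of f at 0 is [[2, -4], [-4, 8]] with rank 1, so corank 1. A Groebner basis of the Jacobian ideal J(f) in C{p,q} is {q^4, p - 2*q}; counting standard monomials gives mu = 4. Corank 1: A-series; mu = 4 gives A_4.

A4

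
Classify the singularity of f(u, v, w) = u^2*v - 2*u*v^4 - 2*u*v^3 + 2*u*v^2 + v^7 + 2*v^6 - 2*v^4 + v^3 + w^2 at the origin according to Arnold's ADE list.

D6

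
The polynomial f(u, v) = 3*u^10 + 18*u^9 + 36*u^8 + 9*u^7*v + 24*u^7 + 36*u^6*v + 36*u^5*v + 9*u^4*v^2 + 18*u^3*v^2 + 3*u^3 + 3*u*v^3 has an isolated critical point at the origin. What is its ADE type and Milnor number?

Type E7, Milnor number mu = 7.

The Hessian of f at 0 has rank 0. Corank 2; j^3 = 3*u^3 is a perfect cube, so E-series; the 4-jet and mu = 7 give E_7.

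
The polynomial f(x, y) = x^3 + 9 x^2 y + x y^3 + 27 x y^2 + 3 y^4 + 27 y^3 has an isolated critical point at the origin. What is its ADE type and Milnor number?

The Hessian of f at 0 has rank 0. Corank 2; j^3 = (x + 3*y)^3 is a perfect cube, so E-series; the 4-jet and mu = 7 give E_7.

Type E_{7}, Milnor number mu = 7.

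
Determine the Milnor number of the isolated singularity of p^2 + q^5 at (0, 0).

4

The Hessian of f at 0 is [[2, 0], [0, 0]] with rank 1, so corank 1. A Groebner basis of the Jacobian ideal J(f) in C{p,q} is {q^4, p}; counting standard monomials gives mu = 4. Corank 1: A-series; mu = 4 gives A_4.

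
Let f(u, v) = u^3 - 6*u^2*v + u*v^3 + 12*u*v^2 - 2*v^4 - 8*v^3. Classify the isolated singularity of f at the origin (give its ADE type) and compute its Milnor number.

Type E_7, Milnor number mu = 7.

The Hessian of f at 0 is [[0, 0], [0, 0]] with rank 0, so corank 2. A Groebner basis of the Jacobian ideal J(f) in C{u,v} is {u^3 - 6*u^2*v - 48*u^2 + 192*u*v - 192*v^2, 6*u^2 + u*v^2 - 24*u*v + 24*v^2, 3*u^2 - 12*u*v + v^3 + 12*v^2}; counting standard monomials gives mu = 7. Corank 2; j^3 = (u - 2*v)^3 is a perfect cube, so E-series; the 4-jet and mu = 7 give E_7.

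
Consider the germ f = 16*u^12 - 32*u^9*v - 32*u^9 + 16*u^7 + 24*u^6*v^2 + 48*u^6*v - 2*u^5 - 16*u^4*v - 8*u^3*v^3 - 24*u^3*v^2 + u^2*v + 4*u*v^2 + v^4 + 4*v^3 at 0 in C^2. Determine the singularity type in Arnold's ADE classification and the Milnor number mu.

Type D_5, Milnor number mu = 5.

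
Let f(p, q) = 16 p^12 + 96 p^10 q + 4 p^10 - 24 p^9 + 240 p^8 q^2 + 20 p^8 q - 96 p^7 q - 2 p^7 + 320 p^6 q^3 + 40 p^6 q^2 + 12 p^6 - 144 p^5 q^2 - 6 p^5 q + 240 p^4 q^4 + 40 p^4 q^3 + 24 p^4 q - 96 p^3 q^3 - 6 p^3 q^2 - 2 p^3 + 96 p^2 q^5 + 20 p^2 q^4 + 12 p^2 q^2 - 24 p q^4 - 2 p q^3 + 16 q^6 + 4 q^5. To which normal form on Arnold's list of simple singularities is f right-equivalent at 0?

E_7

The Hessian of f at 0 is [[0, 0], [0, 0]] with rank 0, so corank 2. A Groebner basis of the Jacobian ideal J(f) in C{p,q} is {-p^2/4 + q^4 - q^3/12, p^3, p^2*q + p^2/12 + q^3/36, -p^2/2 + p*q^2 - q^3/6}; counting standard monomials gives mu = 7. Corank 2; j^3 = -2*p^3 is a perfect cube, so E-series; the 4-jet and mu = 7 give E_7.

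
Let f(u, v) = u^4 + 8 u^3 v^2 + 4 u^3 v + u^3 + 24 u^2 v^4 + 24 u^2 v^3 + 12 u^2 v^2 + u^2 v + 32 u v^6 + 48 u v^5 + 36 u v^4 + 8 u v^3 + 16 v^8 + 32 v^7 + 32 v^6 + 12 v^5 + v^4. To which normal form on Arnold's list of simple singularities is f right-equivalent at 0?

The Hessian of f at 0 is [[0, 0], [0, 0]] with rank 0, so corank 2. A Groebner basis of the Jacobian ideal J(f) in C{u,v} is {u*v^2, -u*v/2 + v^3, u^2 + 2*u*v}; counting standard monomials gives mu = 5. Corank 2; j^3 = u^2*(u + v) has shape L^2 M (L != M), so D-series; mu = 5 gives D_5.

D5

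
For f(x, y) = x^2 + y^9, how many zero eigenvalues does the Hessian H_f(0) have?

The Hessian at 0 is [[2, 0], [0, 0]] of rank 1; hence corank 1.

1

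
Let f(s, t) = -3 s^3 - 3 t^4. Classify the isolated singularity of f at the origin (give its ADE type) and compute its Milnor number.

The Hessian of f at 0 has rank 0. Corank 2; j^3 = -3*s^3 is a perfect cube, so E-series; the 4-jet and mu = 6 give E_6.

Type E6, Milnor number mu = 6.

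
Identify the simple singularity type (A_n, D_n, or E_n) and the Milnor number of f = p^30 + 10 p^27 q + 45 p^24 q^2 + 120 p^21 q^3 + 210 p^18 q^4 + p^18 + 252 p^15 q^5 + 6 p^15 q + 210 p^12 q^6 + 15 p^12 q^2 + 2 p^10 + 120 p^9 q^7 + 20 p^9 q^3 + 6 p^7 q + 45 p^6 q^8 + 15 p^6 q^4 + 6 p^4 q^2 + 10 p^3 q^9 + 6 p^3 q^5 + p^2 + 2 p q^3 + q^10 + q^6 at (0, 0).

The Hessian of f at 0 has rank 1. Corank 1: A-series; mu = 9 gives A_9.

Type A_9, Milnor number mu = 9.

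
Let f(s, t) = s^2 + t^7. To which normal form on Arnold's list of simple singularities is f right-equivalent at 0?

A_6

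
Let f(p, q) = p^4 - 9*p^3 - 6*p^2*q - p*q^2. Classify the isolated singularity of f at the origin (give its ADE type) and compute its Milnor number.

The Hessian of f at 0 has rank 0. Corank 2; j^3 = -p*(3*p + q)^2 has shape L^2 M (L != M), so D-series; mu = 5 gives D_5.

Type D_5, Milnor number mu = 5.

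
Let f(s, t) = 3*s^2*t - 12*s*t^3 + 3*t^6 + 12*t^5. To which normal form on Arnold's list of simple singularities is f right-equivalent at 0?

D7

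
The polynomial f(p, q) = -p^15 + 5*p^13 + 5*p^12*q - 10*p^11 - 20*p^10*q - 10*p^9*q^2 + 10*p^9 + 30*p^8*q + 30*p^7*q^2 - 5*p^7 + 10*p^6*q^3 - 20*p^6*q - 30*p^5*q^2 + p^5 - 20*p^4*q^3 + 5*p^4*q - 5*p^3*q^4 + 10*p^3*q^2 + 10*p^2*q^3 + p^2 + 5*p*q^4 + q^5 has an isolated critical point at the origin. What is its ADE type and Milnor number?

The Hessian of f at 0 has rank 1. Corank 1: A-series; mu = 4 gives A_4.

Type A_{4}, Milnor number mu = 4.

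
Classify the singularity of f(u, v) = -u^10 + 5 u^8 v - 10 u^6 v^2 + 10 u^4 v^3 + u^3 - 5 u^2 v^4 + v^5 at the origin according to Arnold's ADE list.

E8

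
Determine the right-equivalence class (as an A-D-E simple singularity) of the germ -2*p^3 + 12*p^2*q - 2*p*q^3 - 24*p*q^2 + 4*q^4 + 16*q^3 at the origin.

The Hessian of f at 0 is [[0, 0], [0, 0]] with rank 0, so corank 2. A Groebner basis of the Jacobian ideal J(f) in C{p,q} is {p^3 - 6*p^2*q - 48*p^2 + 192*p*q - 192*q^2, 6*p^2 + p*q^2 - 24*p*q + 24*q^2, 3*p^2 - 12*p*q + q^3 + 12*q^2}; counting standard monomials gives mu = 7. Corank 2; j^3 = -2*(p - 2*q)^3 is a perfect cube, so E-series; the 4-jet and mu = 7 give E_7.

E7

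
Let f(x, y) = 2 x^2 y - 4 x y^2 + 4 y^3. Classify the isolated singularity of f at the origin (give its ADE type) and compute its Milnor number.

The Hessian of f at 0 has rank 0. Corank 2; j^3 = 2*y*(x^2 - 2*x*y + 2*y^2) splits into three distinct lines over C (the quadratic factor has nonzero discriminant), so D_4.

Type D_4, Milnor number mu = 4.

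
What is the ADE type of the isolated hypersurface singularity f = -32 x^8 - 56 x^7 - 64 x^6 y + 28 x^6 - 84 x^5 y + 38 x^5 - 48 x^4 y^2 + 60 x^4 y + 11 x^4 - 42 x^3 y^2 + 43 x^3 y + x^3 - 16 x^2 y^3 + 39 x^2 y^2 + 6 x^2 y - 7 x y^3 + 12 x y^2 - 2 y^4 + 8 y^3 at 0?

E7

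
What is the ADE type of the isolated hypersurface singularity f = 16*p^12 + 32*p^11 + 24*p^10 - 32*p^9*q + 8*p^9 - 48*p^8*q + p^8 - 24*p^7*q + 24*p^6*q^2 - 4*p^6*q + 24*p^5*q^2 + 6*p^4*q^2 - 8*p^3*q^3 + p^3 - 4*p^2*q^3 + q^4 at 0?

E6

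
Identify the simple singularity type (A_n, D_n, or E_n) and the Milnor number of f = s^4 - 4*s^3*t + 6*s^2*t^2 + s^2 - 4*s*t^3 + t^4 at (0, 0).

Type A3, Milnor number mu = 3.

The Hessian of f at 0 has rank 1. Corank 1: A-series; mu = 3 gives A_3.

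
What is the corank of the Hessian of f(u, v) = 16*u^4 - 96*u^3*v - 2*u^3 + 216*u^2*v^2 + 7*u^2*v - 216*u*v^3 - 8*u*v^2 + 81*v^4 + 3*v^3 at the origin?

2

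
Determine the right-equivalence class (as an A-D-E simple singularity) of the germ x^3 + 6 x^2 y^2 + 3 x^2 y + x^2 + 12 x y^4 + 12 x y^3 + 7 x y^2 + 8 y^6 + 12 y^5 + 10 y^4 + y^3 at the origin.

The Hessian of f at 0 is [[2, 0], [0, 0]] with rank 1, so corank 1. A Groebner basis of the Jacobian ideal J(f) in C{x,y} is {y^2, x}; counting standard monomials gives mu = 2. Corank 1: A-series; mu = 2 gives A_2.

A2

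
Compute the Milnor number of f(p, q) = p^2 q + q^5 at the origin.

6

The Hessian of f at 0 has rank 0. Corank 2; j^3 = p^2*q has shape L^2 M (L != M), so D-series; mu = 6 gives D_6.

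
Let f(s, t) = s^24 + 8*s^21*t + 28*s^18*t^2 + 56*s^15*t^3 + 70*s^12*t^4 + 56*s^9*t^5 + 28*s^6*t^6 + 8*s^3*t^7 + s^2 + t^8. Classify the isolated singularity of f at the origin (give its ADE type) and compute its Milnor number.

Type A_{7}, Milnor number mu = 7.

The Hessian of f at 0 has rank 1. Corank 1: A-series; mu = 7 gives A_7.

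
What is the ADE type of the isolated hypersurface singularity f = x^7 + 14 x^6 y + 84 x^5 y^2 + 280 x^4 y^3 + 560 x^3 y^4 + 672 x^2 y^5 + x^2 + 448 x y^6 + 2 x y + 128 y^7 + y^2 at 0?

A6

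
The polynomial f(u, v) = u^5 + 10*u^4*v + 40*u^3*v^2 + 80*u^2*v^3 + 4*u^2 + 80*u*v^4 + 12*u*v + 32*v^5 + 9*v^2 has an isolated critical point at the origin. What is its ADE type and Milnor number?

The Hessian of f at 0 has rank 1. Corank 1: A-series; mu = 4 gives A_4.

Type A_{4}, Milnor number mu = 4.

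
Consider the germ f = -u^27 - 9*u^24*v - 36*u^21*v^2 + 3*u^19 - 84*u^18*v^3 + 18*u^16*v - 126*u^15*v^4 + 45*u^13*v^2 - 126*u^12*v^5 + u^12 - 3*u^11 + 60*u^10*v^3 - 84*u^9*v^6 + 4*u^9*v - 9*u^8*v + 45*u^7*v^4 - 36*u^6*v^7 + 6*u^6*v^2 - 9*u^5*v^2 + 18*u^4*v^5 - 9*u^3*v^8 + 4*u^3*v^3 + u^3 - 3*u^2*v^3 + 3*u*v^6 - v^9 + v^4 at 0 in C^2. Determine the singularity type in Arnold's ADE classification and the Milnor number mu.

Type E_6, Milnor number mu = 6.

The Hessian of f at 0 is [[0, 0], [0, 0]] with rank 0, so corank 2. A Groebner basis of the Jacobian ideal J(f) in C{u,v} is {v^3, u^2}; counting standard monomials gives mu = 6. Corank 2; j^3 = u^3 is a perfect cube, so E-series; the 4-jet and mu = 6 give E_6.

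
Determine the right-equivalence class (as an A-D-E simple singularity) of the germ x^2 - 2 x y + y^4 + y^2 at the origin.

A_{3}

The Hessian of f at 0 has rank 1. Corank 1: A-series; mu = 3 gives A_3.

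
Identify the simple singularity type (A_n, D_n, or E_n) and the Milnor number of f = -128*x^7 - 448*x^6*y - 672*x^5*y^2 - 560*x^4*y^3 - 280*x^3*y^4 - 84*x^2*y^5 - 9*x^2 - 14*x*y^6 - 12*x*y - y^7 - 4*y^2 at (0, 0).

The Hessian of f at 0 has rank 1. Corank 1: A-series; mu = 6 gives A_6.

Type A6, Milnor number mu = 6.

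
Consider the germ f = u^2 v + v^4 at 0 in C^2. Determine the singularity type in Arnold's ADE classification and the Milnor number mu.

Type D_5, Milnor number mu = 5.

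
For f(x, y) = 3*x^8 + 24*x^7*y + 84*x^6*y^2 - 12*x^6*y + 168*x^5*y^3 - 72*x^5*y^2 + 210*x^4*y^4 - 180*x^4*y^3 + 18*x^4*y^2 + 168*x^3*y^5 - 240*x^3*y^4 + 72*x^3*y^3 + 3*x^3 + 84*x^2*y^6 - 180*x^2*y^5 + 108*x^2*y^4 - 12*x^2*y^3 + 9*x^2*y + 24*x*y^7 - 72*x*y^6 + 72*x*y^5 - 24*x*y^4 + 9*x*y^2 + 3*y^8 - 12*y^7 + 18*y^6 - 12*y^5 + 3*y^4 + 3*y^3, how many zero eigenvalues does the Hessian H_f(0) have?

2

The Hessian at 0 is [[0, 0], [0, 0]] of rank 0; hence corank 2.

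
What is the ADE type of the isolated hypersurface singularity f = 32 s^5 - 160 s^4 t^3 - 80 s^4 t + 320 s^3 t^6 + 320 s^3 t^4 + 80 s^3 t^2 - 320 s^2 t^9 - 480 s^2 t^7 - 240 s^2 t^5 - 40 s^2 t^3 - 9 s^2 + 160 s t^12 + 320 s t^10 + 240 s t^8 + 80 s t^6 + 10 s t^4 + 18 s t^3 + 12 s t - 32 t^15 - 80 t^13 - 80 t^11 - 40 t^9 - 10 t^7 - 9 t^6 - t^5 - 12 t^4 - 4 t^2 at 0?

A4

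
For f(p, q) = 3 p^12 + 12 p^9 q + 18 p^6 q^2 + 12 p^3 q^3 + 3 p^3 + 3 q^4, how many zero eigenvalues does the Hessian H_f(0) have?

Hessian at 0 has rank 0.

2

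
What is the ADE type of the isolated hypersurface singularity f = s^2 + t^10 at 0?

The Hessian of f at 0 is [[2, 0], [0, 0]] with rank 1, so corank 1. A Groebner basis of the Jacobian ideal J(f) in C{s,t} is {t^9, s}; counting standard monomials gives mu = 9. Corank 1: A-series; mu = 9 gives A_9.

A_{9}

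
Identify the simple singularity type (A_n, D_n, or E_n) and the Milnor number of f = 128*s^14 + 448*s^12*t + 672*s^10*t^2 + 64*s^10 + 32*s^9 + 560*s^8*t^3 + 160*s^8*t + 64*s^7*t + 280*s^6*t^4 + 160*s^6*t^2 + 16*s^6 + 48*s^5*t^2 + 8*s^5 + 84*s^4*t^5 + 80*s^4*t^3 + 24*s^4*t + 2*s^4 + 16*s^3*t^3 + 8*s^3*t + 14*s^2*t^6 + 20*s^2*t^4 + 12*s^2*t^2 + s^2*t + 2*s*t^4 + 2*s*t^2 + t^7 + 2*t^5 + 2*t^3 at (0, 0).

Type D_4, Milnor number mu = 4.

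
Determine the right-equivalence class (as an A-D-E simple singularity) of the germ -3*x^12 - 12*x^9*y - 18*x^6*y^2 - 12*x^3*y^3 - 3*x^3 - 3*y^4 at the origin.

The Hessian of f at 0 is [[0, 0], [0, 0]] with rank 0, so corank 2. A Groebner basis of the Jacobian ideal J(f) in C{x,y} is {y^3, x^2}; counting standard monomials gives mu = 6. Corank 2; j^3 = -3*x^3 is a perfect cube, so E-series; the 4-jet and mu = 6 give E_6.

E6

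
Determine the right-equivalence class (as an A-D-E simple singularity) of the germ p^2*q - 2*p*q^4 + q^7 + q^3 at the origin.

D_4

The Hessian of f at 0 is [[0, 0], [0, 0]] with rank 0, so corank 2. A Groebner basis of the Jacobian ideal J(f) in C{p,q} is {q^3, p^2 + 3*q^2, p*q}; counting standard monomials gives mu = 4. Corank 2; j^3 = q*(p^2 + q^2) splits into three distinct lines over C (the quadratic factor has nonzero discriminant), so D_4.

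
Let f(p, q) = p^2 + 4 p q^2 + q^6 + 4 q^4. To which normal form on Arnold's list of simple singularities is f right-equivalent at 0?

A_5

The Hessian of f at 0 has rank 1. Corank 1: A-series; mu = 5 gives A_5.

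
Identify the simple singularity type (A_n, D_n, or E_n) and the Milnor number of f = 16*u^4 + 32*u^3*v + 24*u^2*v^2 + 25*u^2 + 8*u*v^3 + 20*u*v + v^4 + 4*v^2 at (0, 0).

Type A3, Milnor number mu = 3.

The Hessian of f at 0 has rank 1. Corank 1: A-series; mu = 3 gives A_3.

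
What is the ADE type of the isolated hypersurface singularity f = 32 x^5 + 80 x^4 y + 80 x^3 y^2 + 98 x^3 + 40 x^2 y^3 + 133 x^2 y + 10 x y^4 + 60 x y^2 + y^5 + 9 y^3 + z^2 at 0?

The Hessian of f at 0 has rank 1. Corank 2; j^3 = (2*x + y)*(7*x + 3*y)^2 has shape L^2 M (L != M), so D-series; mu = 6 gives D_6.

D_6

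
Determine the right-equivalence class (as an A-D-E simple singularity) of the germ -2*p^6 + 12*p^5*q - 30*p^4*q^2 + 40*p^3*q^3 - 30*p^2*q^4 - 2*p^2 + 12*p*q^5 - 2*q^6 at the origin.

The Hessian of f at 0 is [[-4, 0], [0, 0]] with rank 1, so corank 1. A Groebner basis of the Jacobian ideal J(f) in C{p,q} is {q^5, p}; counting standard monomials gives mu = 5. Corank 1: A-series; mu = 5 gives A_5.

A5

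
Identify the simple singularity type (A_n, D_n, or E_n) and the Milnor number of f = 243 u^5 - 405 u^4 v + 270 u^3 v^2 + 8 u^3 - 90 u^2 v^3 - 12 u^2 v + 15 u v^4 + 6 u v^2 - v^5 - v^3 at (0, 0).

Type E_8, Milnor number mu = 8.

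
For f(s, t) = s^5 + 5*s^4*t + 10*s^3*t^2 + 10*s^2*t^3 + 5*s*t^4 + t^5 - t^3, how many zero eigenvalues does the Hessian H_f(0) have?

Hessian at 0 has rank 0.

2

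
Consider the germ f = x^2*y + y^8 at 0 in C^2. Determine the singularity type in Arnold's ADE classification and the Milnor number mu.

The Hessian of f at 0 has rank 0. Corank 2; j^3 = x^2*y has shape L^2 M (L != M), so D-series; mu = 9 gives D_9.

Type D_9, Milnor number mu = 9.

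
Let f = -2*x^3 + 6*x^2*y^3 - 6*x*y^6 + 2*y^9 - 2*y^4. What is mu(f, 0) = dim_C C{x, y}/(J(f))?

The Hessian of f at 0 has rank 0. Corank 2; j^3 = -2*x^3 is a perfect cube, so E-series; the 4-jet and mu = 6 give E_6.

6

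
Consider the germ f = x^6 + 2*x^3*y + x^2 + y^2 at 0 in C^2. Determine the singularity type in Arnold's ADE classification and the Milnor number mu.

Type A1, Milnor number mu = 1.

The Hessian of f at 0 has rank 2. Corank 0: nondegenerate Morse point, so A_1.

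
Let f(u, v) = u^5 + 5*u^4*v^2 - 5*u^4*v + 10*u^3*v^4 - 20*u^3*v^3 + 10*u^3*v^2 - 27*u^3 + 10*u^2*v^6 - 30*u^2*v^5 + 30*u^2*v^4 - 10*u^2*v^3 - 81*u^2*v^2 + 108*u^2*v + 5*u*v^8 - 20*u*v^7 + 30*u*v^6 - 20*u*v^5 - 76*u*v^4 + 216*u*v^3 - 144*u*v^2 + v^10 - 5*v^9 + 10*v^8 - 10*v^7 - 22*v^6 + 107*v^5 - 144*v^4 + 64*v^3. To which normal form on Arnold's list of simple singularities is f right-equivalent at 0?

E_{8}

The Hessian of f at 0 is [[0, 0], [0, 0]] with rank 0, so corank 2. A Groebner basis of the Jacobian ideal J(f) in C{u,v} is {5*u^2/4 + u*v^3 + 5*u*v^2/2 - 10*u*v/3 - 10*v^3/3 + 20*v^2/9, u^2 + 2*u*v^2 - 8*u*v/3 + v^4 - 8*v^3/3 + 16*v^2/9, u^3 + 2*u^2/3 - 4*u*v^2 - 16*u*v/9 + 80*v^3/27 + 32*v^2/27, u^2*v + u^2/6 - 7*u*v^2/3 - 4*u*v/9 + 4*v^3/3 + 8*v^2/27}; counting standard monomials gives mu = 8. Corank 2; j^3 = -(3*u - 4*v)^3 is a perfect cube, so E-series; the 5-jet and mu = 8 give E_8.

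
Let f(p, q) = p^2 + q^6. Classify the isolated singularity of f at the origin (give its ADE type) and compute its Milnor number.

Type A_{5}, Milnor number mu = 5.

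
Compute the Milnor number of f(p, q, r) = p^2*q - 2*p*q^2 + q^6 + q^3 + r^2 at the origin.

The Hessian of f at 0 has rank 1. Corank 2; j^3 = q*(p - q)^2 has shape L^2 M (L != M), so D-series; mu = 7 gives D_7.

7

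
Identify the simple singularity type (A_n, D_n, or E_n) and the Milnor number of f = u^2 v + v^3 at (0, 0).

Type D_{4}, Milnor number mu = 4.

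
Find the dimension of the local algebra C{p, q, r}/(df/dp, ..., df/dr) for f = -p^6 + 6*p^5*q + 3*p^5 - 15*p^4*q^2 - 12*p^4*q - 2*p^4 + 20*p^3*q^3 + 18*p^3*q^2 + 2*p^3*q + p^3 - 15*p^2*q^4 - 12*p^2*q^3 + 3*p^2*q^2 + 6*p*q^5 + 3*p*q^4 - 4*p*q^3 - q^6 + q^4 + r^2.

6

The Hessian of f at 0 is [[0, 0, 0], [0, 0, 0], [0, 0, 2]] with rank 1, so corank 2. A Groebner basis of the Jacobian ideal J(f) in C{p,q,r} is {p^3, p^2*q, -p^2/2 + p*q^2, -3*p^2/2 + q^3, r}; counting standard monomials gives mu = 6. Corank 2; j^3 = p^3 is a perfect cube, so E-series; the 4-jet and mu = 6 give E_6.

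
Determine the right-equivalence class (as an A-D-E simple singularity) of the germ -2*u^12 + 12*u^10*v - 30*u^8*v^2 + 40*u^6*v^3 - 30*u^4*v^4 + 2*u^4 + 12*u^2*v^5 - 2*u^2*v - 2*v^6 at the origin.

The Hessian of f at 0 is [[0, 0], [0, 0]] with rank 0, so corank 2. A Groebner basis of the Jacobian ideal J(f) in C{u,v} is {u^2/6 + v^5, u^3, u*v}; counting standard monomials gives mu = 7. Corank 2; j^3 = -2*u^2*v has shape L^2 M (L != M), so D-series; mu = 7 gives D_7.

D7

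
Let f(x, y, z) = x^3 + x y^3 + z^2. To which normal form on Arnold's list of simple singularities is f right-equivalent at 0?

E_7

The Hessian of f at 0 has rank 1. Corank 2; j^3 = x^3 is a perfect cube, so E-series; the 4-jet and mu = 7 give E_7.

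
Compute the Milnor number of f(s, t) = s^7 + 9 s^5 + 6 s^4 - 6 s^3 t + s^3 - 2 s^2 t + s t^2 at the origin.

8

The Hessian of f at 0 has rank 0. Corank 2; j^3 = s*(s - t)^2 has shape L^2 M (L != M), so D-series; mu = 8 gives D_8.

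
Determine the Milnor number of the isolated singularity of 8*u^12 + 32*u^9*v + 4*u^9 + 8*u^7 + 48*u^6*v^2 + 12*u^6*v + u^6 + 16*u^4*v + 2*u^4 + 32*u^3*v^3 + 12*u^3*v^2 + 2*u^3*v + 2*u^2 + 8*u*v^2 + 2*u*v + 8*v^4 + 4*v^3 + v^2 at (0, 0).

1

The Hessian of f at 0 is [[4, 2], [2, 2]] with rank 2, so corank 0. A Groebner basis of the Jacobian ideal J(f) in C{u,v} is {u, v}; counting standard monomials gives mu = 1. Corank 0: nondegenerate Morse point, so A_1.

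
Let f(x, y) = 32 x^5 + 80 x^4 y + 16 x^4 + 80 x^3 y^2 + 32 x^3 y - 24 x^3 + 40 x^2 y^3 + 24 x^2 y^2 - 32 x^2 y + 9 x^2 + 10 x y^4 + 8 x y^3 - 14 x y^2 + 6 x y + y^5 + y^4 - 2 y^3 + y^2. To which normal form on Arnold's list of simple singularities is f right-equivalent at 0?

The Hessian of f at 0 is [[18, 6], [6, 2]] with rank 1, so corank 1. A Groebner basis of the Jacobian ideal J(f) in C{x,y} is {-243*x/4 + y^3 + 9*y^2/4 - 81*y/4, x^2 + 3*x/2 - y^2/6 + y/2, x*y - 9*x/4 + 5*y^2/12 - 3*y/4}; counting standard monomials gives mu = 4. Corank 1: A-series; mu = 4 gives A_4.

A4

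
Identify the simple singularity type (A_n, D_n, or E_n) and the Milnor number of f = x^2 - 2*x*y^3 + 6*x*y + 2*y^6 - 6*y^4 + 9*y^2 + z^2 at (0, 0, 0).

Type A_{5}, Milnor number mu = 5.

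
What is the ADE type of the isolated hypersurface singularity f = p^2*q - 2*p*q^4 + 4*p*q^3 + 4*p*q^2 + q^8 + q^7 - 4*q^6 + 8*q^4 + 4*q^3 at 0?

D9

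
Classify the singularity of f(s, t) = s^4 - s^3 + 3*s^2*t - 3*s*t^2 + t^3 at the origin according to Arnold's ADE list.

E_6

The Hessian of f at 0 has rank 0. Corank 2; j^3 = -(s - t)^3 is a perfect cube, so E-series; the 4-jet and mu = 6 give E_6.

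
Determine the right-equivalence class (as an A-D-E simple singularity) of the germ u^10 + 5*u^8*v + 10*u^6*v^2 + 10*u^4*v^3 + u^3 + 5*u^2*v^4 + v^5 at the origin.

E_{8}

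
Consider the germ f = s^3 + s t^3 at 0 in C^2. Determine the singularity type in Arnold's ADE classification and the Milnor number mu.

Type E7, Milnor number mu = 7.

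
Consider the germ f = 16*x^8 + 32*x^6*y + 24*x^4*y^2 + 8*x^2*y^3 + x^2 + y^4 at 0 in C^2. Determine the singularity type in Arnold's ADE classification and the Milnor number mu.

Type A3, Milnor number mu = 3.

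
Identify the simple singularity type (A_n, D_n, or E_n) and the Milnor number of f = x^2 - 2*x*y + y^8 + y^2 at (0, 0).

The Hessian of f at 0 has rank 1. Corank 1: A-series; mu = 7 gives A_7.

Type A_{7}, Milnor number mu = 7.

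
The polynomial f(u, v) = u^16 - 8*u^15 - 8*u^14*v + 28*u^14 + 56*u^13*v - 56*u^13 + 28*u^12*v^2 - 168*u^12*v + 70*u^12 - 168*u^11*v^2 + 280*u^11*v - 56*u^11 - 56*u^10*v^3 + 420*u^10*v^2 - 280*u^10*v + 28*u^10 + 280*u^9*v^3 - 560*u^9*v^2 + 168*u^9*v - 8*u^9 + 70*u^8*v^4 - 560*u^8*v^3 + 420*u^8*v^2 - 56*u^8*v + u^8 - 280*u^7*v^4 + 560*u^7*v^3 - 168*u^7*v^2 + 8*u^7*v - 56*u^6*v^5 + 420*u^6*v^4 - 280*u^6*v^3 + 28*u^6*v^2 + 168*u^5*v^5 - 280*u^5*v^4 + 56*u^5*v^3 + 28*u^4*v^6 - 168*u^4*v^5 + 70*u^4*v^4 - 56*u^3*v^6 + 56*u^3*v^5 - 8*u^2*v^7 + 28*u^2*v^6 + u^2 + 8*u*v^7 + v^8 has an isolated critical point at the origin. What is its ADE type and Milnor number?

The Hessian of f at 0 is [[2, 0], [0, 0]] with rank 1, so corank 1. A Groebner basis of the Jacobian ideal J(f) in C{u,v} is {v^7, u}; counting standard monomials gives mu = 7. Corank 1: A-series; mu = 7 gives A_7.

Type A7, Milnor number mu = 7.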